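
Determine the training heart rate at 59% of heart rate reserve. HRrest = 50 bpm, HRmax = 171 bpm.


Target = HRrest + pct*(HRmax - HRrest)
Heart rate reserve = HRmax - HRrest = 171 - 50 = 121 bpm
Fraction = 59% = 0.59
Target = 50 + 0.59 * 121
Target = 50 + 71.39 = 121.39 bpm

121.39 bpm


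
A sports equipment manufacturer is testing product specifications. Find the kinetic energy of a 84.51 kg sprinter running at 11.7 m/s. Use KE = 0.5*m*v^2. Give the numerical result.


KE = 0.5 * m * v^2
KE = 0.5 * 84.51 * 11.7^2
KE = 0.5 * 84.51 * 136.89 = 5784.2869 J

5784.2869 J


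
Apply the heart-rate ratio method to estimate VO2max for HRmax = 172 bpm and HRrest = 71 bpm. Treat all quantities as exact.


VO2max = 15.3 * HRmax / HRrest
VO2max = 15.3 * 172 / 71
VO2max = 2631.6 / 71 = 37.0648 mL/kg/min

37.0648 mL/kg/min


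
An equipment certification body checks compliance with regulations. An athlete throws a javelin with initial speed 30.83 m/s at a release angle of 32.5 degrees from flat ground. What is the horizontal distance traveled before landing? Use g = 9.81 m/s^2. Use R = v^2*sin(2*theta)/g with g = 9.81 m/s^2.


R = v^2 * sin(2*theta) / g
Convert angle to radians: theta = 32.5 deg = 0.5672 rad
sin(2*theta) = sin(1.1345) = 0.9063
R = 30.83^2 * 0.9063 / 9.81
R = 950.4889 * 0.9063 / 9.81 = 87.812 m

87.812 m


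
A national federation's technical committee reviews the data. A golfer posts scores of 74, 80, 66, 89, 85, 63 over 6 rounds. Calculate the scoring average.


Average = sum / n
Sum = 457
Average = 457 / 6 = 76.1667

76.1667


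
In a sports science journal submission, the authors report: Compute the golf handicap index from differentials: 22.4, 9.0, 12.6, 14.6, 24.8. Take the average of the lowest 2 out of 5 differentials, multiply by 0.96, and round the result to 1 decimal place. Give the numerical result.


All differentials: 22.4, 9.0, 12.6, 14.6, 24.8
Sorted: 9.0, 12.6, 14.6, 22.4, 24.8
Best 2: 9.0, 12.6
Average of best = 21.6 / 2 = 10.8
Raw index = 10.8 * 0.96 = 10.368
Handicap index = round(10.368, 1) = 10.4

10.4


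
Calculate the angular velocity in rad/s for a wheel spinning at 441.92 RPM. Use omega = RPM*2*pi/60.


omega = RPM * 2 * pi / 60
omega = 441.92 * 2 * 3.14159 / 60
omega = 2776.6653 / 60 = 46.2778 rad/s

46.2778 rad/s


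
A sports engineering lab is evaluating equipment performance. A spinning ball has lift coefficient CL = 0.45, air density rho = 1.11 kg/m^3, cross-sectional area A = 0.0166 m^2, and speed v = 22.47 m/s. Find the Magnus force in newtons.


FM = 0.5 * CL * rho * A * v^2
FM = 0.5 * 0.45 * 1.11 * 0.0166 * 22.47^2
v^2 = 504.9009
FM = 0.5 * 0.45 * 1.11 * 0.0166 * 504.9009 = 2.0932 N

2.0932 N


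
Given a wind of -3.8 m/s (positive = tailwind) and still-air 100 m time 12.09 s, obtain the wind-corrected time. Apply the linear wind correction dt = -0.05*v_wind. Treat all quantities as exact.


dt = -0.05 * v_wind = -0.05 * -3.8 = 0.19 s
t_corrected = t_still + dt = 12.09 + (0.19)
t_corrected = 12.28 s

12.28 s


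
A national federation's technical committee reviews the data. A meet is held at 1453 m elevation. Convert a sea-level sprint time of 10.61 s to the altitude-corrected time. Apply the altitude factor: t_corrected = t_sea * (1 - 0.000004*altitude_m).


Correction factor = 1 - 0.000004 * 1453 = 0.994188
t_corrected = t_sea * factor = 10.61 * 0.994188
t_corrected = 10.5483 s

10.5483 s


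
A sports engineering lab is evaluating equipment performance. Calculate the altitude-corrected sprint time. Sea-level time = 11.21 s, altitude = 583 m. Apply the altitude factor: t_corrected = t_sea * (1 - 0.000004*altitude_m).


Correction factor = 1 - 0.000004 * 583 = 0.997668
t_corrected = t_sea * factor = 11.21 * 0.997668
t_corrected = 11.1839 s

11.1839 s


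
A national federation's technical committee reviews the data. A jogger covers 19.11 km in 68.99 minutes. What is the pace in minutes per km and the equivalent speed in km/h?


Pace = time / distance = 68.99 min / 19.11 km = 3.6102 min/km
Speed = distance / time_in_hours = 19.11 / 1.1498 hr
Speed = 16.6198 km/h

3.6102 min/km, 16.6198 km/h


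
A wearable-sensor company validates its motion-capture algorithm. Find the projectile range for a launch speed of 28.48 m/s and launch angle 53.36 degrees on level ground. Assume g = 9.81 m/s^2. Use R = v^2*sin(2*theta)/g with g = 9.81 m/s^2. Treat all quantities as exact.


R = v^2 * sin(2*theta) / g
Convert angle to radians: theta = 53.36 deg = 0.9313 rad
sin(2*theta) = sin(1.8626) = 0.9577
R = 28.48^2 * 0.9577 / 9.81
R = 811.1104 * 0.9577 / 9.81 = 79.1864 m

79.1864 m


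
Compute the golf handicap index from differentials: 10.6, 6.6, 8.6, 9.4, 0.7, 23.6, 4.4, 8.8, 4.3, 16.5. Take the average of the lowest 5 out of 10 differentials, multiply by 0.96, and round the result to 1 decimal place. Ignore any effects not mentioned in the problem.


All differentials: 10.6, 6.6, 8.6, 9.4, 0.7, 23.6, 4.4, 8.8, 4.3, 16.5
Sorted: 0.7, 4.3, 4.4, 6.6, 8.6, 8.8, 9.4, 10.6, 16.5, 23.6
Best 5: 0.7, 4.3, 4.4, 6.6, 8.6
Average of best = 24.6 / 5 = 4.92
Raw index = 4.92 * 0.96 = 4.7232
Handicap index = round(4.7232, 1) = 4.7

4.7


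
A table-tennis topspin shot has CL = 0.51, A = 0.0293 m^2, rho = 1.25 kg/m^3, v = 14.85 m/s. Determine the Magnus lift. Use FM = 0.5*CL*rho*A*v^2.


FM = 0.5 * CL * rho * A * v^2
FM = 0.5 * 0.51 * 1.25 * 0.0293 * 14.85^2
v^2 = 220.5225
FM = 0.5 * 0.51 * 1.25 * 0.0293 * 220.5225 = 2.0595 N

2.0595 N


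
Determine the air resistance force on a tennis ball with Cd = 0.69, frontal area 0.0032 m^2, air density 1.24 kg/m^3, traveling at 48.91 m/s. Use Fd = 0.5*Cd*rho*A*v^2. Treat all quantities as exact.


Fd = 0.5 * Cd * rho * A * v^2
Fd = 0.5 * 0.69 * 1.24 * 0.0032 * 48.91^2
v^2 = 2392.1881
Fd = 0.5 * 0.69 * 1.24 * 0.0032 * 2392.1881 = 3.2748 N

3.2748 N


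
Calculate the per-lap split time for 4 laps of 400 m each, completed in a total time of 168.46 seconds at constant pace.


Split time = total_time / n_laps = 168.46 / 4
Split time = 42.115 s per lap

42.115 s


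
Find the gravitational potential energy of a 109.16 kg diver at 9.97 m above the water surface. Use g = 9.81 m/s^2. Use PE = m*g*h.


PE = m * g * h
PE = 109.16 * 9.81 * 9.97
PE = 1070.8596 * 9.97 = 10676.4702 J

10676.4702 J


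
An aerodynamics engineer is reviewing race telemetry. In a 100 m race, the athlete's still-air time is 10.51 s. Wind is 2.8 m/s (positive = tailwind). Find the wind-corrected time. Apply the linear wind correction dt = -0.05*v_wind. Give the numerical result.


dt = -0.05 * v_wind = -0.05 * 2.8 = -0.14 s
t_corrected = t_still + dt = 10.51 + (-0.14)
t_corrected = 10.37 s

10.37 s


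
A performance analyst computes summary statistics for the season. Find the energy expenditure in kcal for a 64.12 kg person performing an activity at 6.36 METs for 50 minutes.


kcal = MET * mass * time_hr
Convert time: 50 min = 0.8333 hr
kcal = 6.36 * 64.12 * 0.8333
kcal = 339.836 kcal

339.836 kcal


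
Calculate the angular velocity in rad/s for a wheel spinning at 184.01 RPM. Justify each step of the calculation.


omega = RPM * 2 * pi / 60
omega = 184.01 * 2 * 3.14159 / 60
omega = 1156.1689 / 60 = 19.2695 rad/s

19.2695 rad/s


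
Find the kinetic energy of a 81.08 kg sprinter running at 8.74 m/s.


KE = 0.5 * m * v^2
KE = 0.5 * 81.08 * 8.74^2
KE = 0.5 * 81.08 * 76.3876 = 3096.7533 J

3096.7533 J


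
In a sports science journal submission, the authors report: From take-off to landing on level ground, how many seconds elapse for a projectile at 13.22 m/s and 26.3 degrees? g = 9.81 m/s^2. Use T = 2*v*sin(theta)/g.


T = 2*v*sin(theta)/g
sin(theta) = sin(26.3 deg) = 0.4431
T = 2*13.22*0.4431 / 9.81
T = 11.7148 / 9.81 = 1.1942 s

1.1942 s


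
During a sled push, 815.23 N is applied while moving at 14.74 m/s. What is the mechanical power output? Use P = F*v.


P = F * v
P = 815.23 * 14.74
P = 12016.4902 W

12016.4902 W


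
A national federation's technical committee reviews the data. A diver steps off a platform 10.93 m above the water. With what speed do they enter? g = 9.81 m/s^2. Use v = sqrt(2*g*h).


v = sqrt(2 * g * h)
v = sqrt(2 * 9.81 * 10.93)
v = sqrt(214.4466) = 14.644 m/s

14.644 m/s


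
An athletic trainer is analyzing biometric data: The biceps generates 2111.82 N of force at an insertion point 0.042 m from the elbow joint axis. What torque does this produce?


tau = F * d
tau = 2111.82 * 0.042
tau = 88.6964 N*m

88.6964 N*m


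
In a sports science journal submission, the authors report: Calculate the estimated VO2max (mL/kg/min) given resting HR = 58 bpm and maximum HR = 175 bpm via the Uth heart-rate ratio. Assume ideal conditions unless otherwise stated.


VO2max = 15.3 * HRmax / HRrest
VO2max = 15.3 * 175 / 58
VO2max = 2677.5 / 58 = 46.1638 mL/kg/min

46.1638 mL/kg/min


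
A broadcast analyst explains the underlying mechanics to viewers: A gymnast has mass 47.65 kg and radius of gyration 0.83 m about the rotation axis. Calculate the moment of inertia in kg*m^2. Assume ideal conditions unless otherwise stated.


I = m * k^2
I = 47.65 * 0.83^2
I = 47.65 * 0.6889 = 32.8261 kg*m^2

32.8261 kg*m^2


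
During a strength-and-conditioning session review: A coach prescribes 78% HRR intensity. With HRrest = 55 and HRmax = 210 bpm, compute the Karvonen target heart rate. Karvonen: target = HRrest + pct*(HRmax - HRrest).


Target = HRrest + pct*(HRmax - HRrest)
Heart rate reserve = HRmax - HRrest = 210 - 55 = 155 bpm
Fraction = 78% = 0.78
Target = 55 + 0.78 * 155
Target = 55 + 120.9 = 175.9 bpm

175.9 bpm


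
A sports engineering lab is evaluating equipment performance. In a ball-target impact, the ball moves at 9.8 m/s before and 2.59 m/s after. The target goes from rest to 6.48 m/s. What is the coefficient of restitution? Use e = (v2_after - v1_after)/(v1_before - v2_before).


e = (v2_after - v1_after) / (v1_before - v2_before)
Numerator = 6.48 - 2.59 = 3.89
Denominator = 9.8 - 0 = 9.8
e = 3.89 / 9.8 = 0.3969

0.3969


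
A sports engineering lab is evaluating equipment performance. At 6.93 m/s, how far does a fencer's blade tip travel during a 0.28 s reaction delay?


d = v * t
d = 6.93 * 0.28
d = 1.9404 m

1.9404 m


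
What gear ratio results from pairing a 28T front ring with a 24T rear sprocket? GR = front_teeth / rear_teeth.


GR = front_teeth / rear_teeth
GR = 28 / 24
GR = 1.1667

1.1667


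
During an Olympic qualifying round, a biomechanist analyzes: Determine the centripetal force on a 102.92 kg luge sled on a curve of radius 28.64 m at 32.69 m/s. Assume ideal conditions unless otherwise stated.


Fc = m * v^2 / r
v^2 = 32.69^2 = 1068.6361
Fc = 102.92 * 1068.6361 / 28.64
Fc = 109984.0274 / 28.64 = 3840.2244 N

3840.2244 N


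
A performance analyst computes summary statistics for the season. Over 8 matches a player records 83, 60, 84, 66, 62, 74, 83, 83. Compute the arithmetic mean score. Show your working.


Average = sum / n
Sum = 595
Average = 595 / 8 = 74.375

74.375


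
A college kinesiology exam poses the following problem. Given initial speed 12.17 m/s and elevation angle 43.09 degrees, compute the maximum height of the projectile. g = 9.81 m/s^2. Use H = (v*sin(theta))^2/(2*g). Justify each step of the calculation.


H = (v*sin(theta))^2 / (2*g)
vy = v*sin(theta) = 12.17 * sin(43.09 deg) = 8.3139 m/s
H = vy^2 / (2*g) = 69.1208 / (2*9.81)
H = 69.1208 / 19.62 = 3.523 m

3.523 m


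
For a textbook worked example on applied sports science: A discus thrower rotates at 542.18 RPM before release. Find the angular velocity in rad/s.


omega = RPM * 2 * pi / 60
omega = 542.18 * 2 * 3.14159 / 60
omega = 3406.6174 / 60 = 56.777 rad/s

56.777 rad/s


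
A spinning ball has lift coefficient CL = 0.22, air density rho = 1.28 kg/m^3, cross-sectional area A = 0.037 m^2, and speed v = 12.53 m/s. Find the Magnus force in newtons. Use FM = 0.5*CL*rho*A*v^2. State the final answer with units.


FM = 0.5 * CL * rho * A * v^2
FM = 0.5 * 0.22 * 1.28 * 0.037 * 12.53^2
v^2 = 157.0009
FM = 0.5 * 0.22 * 1.28 * 0.037 * 157.0009 = 0.8179 N

0.8179 N


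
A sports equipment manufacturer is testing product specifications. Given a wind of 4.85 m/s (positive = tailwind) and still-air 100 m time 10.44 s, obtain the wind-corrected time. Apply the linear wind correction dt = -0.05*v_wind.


dt = -0.05 * v_wind = -0.05 * 4.85 = -0.2425 s
t_corrected = t_still + dt = 10.44 + (-0.2425)
t_corrected = 10.1975 s

10.1975 s


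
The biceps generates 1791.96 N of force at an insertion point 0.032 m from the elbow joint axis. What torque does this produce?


tau = F * d
tau = 1791.96 * 0.032
tau = 57.3427 N*m

57.3427 N*m


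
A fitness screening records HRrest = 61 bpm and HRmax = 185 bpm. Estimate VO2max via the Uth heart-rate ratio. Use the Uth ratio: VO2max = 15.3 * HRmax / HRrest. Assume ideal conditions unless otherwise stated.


VO2max = 15.3 * HRmax / HRrest
VO2max = 15.3 * 185 / 61
VO2max = 2830.5 / 61 = 46.4016 mL/kg/min

46.4016 mL/kg/min


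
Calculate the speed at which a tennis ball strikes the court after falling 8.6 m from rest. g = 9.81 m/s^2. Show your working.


v = sqrt(2 * g * h)
v = sqrt(2 * 9.81 * 8.6)
v = sqrt(168.732) = 12.9897 m/s

12.9897 m/s


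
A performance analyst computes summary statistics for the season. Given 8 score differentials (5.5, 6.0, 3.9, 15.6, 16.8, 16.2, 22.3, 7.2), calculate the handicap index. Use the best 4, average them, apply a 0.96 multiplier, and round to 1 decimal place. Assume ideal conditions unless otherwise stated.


All differentials: 5.5, 6.0, 3.9, 15.6, 16.8, 16.2, 22.3, 7.2
Sorted: 3.9, 5.5, 6.0, 7.2, 15.6, 16.2, 16.8, 22.3
Best 4: 3.9, 5.5, 6.0, 7.2
Average of best = 22.6 / 4 = 5.65
Raw index = 5.65 * 0.96 = 5.424
Handicap index = round(5.424, 1) = 5.4

5.4


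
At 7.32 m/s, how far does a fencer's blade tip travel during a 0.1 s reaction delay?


d = v * t
d = 7.32 * 0.1
d = 0.732 m

0.732 m


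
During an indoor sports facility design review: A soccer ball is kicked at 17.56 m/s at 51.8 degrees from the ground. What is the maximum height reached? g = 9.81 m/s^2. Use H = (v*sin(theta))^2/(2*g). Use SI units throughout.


H = (v*sin(theta))^2 / (2*g)
vy = v*sin(theta) = 17.56 * sin(51.8 deg) = 13.7996 m/s
H = vy^2 / (2*g) = 190.4303 / (2*9.81)
H = 190.4303 / 19.62 = 9.7059 m

9.7059 m


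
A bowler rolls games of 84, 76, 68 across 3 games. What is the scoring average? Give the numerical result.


Average = sum / n
Sum = 228
Average = 228 / 3 = 76

76


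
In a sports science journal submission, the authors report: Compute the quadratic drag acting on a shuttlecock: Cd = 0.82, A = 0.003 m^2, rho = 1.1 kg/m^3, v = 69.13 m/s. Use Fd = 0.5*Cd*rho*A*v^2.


Fd = 0.5 * Cd * rho * A * v^2
Fd = 0.5 * 0.82 * 1.1 * 0.003 * 69.13^2
v^2 = 4778.9569
Fd = 0.5 * 0.82 * 1.1 * 0.003 * 4778.9569 = 6.4659 N

6.4659 N


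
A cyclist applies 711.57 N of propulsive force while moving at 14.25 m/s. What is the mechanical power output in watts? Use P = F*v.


P = F * v
P = 711.57 * 14.25
P = 10139.8725 W

10139.8725 W


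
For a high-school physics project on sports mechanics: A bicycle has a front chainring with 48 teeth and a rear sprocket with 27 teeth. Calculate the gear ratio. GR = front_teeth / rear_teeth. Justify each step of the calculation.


GR = front_teeth / rear_teeth
GR = 48 / 27
GR = 1.7778

1.7778


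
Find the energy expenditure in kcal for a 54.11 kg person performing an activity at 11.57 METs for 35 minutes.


kcal = MET * mass * time_hr
Convert time: 35 min = 0.5833 hr
kcal = 11.57 * 54.11 * 0.5833
kcal = 365.1974 kcal

365.1974 kcal


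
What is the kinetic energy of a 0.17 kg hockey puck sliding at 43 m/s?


KE = 0.5 * m * v^2
KE = 0.5 * 0.17 * 43^2
KE = 0.5 * 0.17 * 1849 = 157.165 J

157.165 J


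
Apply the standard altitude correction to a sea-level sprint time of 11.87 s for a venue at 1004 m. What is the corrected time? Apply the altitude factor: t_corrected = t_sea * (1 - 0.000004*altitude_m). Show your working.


Correction factor = 1 - 0.000004 * 1004 = 0.995984
t_corrected = t_sea * factor = 11.87 * 0.995984
t_corrected = 11.8223 s

11.8223 s


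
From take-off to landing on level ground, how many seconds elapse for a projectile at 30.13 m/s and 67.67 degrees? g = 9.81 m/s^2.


T = 2*v*sin(theta)/g
sin(theta) = sin(67.67 deg) = 0.925
T = 2*30.13*0.925 / 9.81
T = 55.7412 / 9.81 = 5.6821 s

5.6821 s


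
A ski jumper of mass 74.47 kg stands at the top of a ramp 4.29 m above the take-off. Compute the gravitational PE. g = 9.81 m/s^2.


PE = m * g * h
PE = 74.47 * 9.81 * 4.29
PE = 730.5507 * 4.29 = 3134.0625 J

3134.0625 J


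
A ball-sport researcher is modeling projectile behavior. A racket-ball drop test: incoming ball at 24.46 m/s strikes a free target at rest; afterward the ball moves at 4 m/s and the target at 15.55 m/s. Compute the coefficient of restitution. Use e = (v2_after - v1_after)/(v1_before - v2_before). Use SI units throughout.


e = (v2_after - v1_after) / (v1_before - v2_before)
Numerator = 15.55 - 4 = 11.55
Denominator = 24.46 - 0 = 24.46
e = 11.55 / 24.46 = 0.4722

0.4722


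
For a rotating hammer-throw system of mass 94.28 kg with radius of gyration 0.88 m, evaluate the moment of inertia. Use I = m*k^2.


I = m * k^2
I = 94.28 * 0.88^2
I = 94.28 * 0.7744 = 73.0104 kg*m^2

73.0104 kg*m^2


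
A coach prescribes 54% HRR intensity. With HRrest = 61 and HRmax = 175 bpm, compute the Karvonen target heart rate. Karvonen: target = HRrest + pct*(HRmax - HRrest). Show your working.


Target = HRrest + pct*(HRmax - HRrest)
Heart rate reserve = HRmax - HRrest = 175 - 61 = 114 bpm
Fraction = 54% = 0.54
Target = 61 + 0.54 * 114
Target = 61 + 61.56 = 122.56 bpm

122.56 bpm


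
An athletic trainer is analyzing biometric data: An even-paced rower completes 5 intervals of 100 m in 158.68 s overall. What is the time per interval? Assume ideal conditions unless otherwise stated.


Split time = total_time / n_laps = 158.68 / 5
Split time = 31.736 s per lap

31.736 s


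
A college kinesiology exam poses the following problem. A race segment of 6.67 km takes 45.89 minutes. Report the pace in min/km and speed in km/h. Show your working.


Pace = time / distance = 45.89 min / 6.67 km = 6.8801 min/km
Speed = distance / time_in_hours = 6.67 / 0.7648 hr
Speed = 8.7209 km/h

6.8801 min/km, 8.7209 km/h


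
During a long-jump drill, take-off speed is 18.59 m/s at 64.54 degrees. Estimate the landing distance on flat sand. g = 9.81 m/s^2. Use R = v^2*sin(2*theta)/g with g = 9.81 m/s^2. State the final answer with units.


R = v^2 * sin(2*theta) / g
Convert angle to radians: theta = 64.54 deg = 1.1264 rad
sin(2*theta) = sin(2.2529) = 0.7763
R = 18.59^2 * 0.7763 / 9.81
R = 345.5881 * 0.7763 / 9.81 = 27.3464 m

27.3464 m


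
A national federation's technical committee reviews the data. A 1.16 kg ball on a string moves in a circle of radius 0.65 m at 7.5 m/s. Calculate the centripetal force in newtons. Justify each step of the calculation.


Fc = m * v^2 / r
v^2 = 7.5^2 = 56.25
Fc = 1.16 * 56.25 / 0.65
Fc = 65.25 / 0.65 = 100.3846 N

100.3846 N


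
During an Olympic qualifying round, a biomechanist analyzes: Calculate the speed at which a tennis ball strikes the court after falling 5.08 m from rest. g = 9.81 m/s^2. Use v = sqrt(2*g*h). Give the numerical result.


v = sqrt(2 * g * h)
v = sqrt(2 * 9.81 * 5.08)
v = sqrt(99.6696) = 9.9835 m/s

9.9835 m/s


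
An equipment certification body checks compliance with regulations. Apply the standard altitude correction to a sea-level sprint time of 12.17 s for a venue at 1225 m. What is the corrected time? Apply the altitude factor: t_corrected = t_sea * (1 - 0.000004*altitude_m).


Correction factor = 1 - 0.000004 * 1225 = 0.9951
t_corrected = t_sea * factor = 12.17 * 0.9951
t_corrected = 12.1104 s

12.1104 s


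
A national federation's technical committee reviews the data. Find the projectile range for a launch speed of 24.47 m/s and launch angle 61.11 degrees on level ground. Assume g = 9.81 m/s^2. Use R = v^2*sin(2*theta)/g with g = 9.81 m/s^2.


R = v^2 * sin(2*theta) / g
Convert angle to radians: theta = 61.11 deg = 1.0666 rad
sin(2*theta) = sin(2.1331) = 0.846
R = 24.47^2 * 0.846 / 9.81
R = 598.7809 * 0.846 / 9.81 = 51.6384 m

51.6384 m


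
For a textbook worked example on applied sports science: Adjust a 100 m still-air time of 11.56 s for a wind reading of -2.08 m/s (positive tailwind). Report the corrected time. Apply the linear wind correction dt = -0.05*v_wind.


dt = -0.05 * v_wind = -0.05 * -2.08 = 0.104 s
t_corrected = t_still + dt = 11.56 + (0.104)
t_corrected = 11.664 s

11.664 s


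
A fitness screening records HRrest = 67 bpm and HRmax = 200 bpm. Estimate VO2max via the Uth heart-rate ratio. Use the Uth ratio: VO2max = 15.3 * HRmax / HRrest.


VO2max = 15.3 * HRmax / HRrest
VO2max = 15.3 * 200 / 67
VO2max = 3060 / 67 = 45.6716 mL/kg/min

45.6716 mL/kg/min


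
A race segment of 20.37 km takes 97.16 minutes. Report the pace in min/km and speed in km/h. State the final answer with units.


Pace = time / distance = 97.16 min / 20.37 km = 4.7698 min/km
Speed = distance / time_in_hours = 20.37 / 1.6193 hr
Speed = 12.5793 km/h

4.7698 min/km, 12.5793 km/h


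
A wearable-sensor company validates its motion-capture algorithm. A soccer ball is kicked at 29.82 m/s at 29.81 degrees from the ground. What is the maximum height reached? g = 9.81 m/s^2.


H = (v*sin(theta))^2 / (2*g)
vy = v*sin(theta) = 29.82 * sin(29.81 deg) = 14.8243 m/s
H = vy^2 / (2*g) = 219.7593 / (2*9.81)
H = 219.7593 / 19.62 = 11.2008 m

11.2008 m


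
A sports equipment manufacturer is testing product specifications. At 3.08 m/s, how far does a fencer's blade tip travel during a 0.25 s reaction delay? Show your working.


d = v * t
d = 3.08 * 0.25
d = 0.77 m

0.77 m


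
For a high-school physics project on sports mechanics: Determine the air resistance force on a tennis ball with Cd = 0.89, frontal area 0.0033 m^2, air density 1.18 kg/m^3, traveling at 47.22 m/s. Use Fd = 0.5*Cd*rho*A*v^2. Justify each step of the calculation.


Fd = 0.5 * Cd * rho * A * v^2
Fd = 0.5 * 0.89 * 1.18 * 0.0033 * 47.22^2
v^2 = 2229.7284
Fd = 0.5 * 0.89 * 1.18 * 0.0033 * 2229.7284 = 3.8637 N

3.8637 N


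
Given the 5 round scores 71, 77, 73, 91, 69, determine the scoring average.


Average = sum / n
Sum = 381
Average = 381 / 5 = 76.2

76.2


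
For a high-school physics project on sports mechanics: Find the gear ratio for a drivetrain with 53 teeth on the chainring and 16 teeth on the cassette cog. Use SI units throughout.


GR = front_teeth / rear_teeth
GR = 53 / 16
GR = 3.3125

3.3125


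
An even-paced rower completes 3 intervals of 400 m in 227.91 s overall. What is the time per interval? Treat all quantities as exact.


Split time = total_time / n_laps = 227.91 / 3
Split time = 75.97 s per lap

75.97 s


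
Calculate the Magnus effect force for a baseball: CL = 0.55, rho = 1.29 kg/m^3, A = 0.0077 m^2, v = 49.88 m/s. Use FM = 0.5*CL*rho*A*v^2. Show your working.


FM = 0.5 * CL * rho * A * v^2
FM = 0.5 * 0.55 * 1.29 * 0.0077 * 49.88^2
v^2 = 2488.0144
FM = 0.5 * 0.55 * 1.29 * 0.0077 * 2488.0144 = 6.7962 N

6.7962 N


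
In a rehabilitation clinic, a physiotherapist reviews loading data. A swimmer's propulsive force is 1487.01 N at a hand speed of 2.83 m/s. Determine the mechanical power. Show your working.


P = F * v
P = 1487.01 * 2.83
P = 4208.2383 W

4208.2383 W


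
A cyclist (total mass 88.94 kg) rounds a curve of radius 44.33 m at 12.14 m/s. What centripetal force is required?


Fc = m * v^2 / r
v^2 = 12.14^2 = 147.3796
Fc = 88.94 * 147.3796 / 44.33
Fc = 13107.9416 / 44.33 = 295.6901 N

295.6901 N


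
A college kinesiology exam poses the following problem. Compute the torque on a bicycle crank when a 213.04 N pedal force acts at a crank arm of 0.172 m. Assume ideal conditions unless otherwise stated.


tau = F * d
tau = 213.04 * 0.172
tau = 36.6429 N*m

36.6429 N*m


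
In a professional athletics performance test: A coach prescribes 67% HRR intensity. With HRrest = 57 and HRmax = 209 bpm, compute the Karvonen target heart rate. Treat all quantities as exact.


Target = HRrest + pct*(HRmax - HRrest)
Heart rate reserve = HRmax - HRrest = 209 - 57 = 152 bpm
Fraction = 67% = 0.67
Target = 57 + 0.67 * 152
Target = 57 + 101.84 = 158.84 bpm

158.84 bpm


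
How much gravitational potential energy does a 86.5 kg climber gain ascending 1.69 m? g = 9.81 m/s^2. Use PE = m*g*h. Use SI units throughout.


PE = m * g * h
PE = 86.5 * 9.81 * 1.69
PE = 848.565 * 1.69 = 1434.0748 J

1434.0748 J


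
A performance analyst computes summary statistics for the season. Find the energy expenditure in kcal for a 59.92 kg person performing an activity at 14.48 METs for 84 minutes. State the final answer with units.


kcal = MET * mass * time_hr
Convert time: 84 min = 1.4 hr
kcal = 14.48 * 59.92 * 1.4
kcal = 1214.6982 kcal

1214.6982 kcal


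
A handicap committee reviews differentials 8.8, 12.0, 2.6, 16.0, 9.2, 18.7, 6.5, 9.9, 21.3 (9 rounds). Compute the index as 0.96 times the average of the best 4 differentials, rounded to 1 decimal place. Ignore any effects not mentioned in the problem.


All differentials: 8.8, 12.0, 2.6, 16.0, 9.2, 18.7, 6.5, 9.9, 21.3
Sorted: 2.6, 6.5, 8.8, 9.2, 9.9, 12.0, 16.0, 18.7, 21.3
Best 4: 2.6, 6.5, 8.8, 9.2
Average of best = 27.1 / 4 = 6.775
Raw index = 6.775 * 0.96 = 6.504
Handicap index = round(6.504, 1) = 6.5

6.5


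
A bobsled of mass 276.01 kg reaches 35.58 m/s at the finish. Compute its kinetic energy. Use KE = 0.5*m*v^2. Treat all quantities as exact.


KE = 0.5 * m * v^2
KE = 0.5 * 276.01 * 35.58^2
KE = 0.5 * 276.01 * 1265.9364 = 174705.5529 J

174705.5529 J


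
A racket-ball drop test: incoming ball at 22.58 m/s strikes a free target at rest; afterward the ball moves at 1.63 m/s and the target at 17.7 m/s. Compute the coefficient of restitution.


e = (v2_after - v1_after) / (v1_before - v2_before)
Numerator = 17.7 - 1.63 = 16.07
Denominator = 22.58 - 0 = 22.58
e = 16.07 / 22.58 = 0.7117

0.7117


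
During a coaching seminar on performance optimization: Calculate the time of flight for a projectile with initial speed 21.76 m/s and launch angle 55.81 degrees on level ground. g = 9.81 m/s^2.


T = 2*v*sin(theta)/g
sin(theta) = sin(55.81 deg) = 0.8272
T = 2*21.76*0.8272 / 9.81
T = 35.9988 / 9.81 = 3.6696 s

3.6696 s


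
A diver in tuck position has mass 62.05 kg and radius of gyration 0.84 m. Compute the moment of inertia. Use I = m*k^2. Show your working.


I = m * k^2
I = 62.05 * 0.84^2
I = 62.05 * 0.7056 = 43.7825 kg*m^2

43.7825 kg*m^2


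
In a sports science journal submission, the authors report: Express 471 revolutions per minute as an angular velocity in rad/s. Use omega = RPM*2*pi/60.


omega = RPM * 2 * pi / 60
omega = 471 * 2 * 3.14159 / 60
omega = 2959.3803 / 60 = 49.323 rad/s

49.323 rad/s


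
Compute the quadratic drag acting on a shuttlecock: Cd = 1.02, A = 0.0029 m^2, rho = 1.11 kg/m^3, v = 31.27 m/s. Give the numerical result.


Fd = 0.5 * Cd * rho * A * v^2
Fd = 0.5 * 1.02 * 1.11 * 0.0029 * 31.27^2
v^2 = 977.8129
Fd = 0.5 * 1.02 * 1.11 * 0.0029 * 977.8129 = 1.6053 N

1.6053 N


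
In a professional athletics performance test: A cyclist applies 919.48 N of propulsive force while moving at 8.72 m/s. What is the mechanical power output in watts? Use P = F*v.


P = F * v
P = 919.48 * 8.72
P = 8017.8656 W

8017.8656 W


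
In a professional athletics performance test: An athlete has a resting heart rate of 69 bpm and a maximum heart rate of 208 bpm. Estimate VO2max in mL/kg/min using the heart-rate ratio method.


VO2max = 15.3 * HRmax / HRrest
VO2max = 15.3 * 208 / 69
VO2max = 3182.4 / 69 = 46.1217 mL/kg/min

46.1217 mL/kg/min


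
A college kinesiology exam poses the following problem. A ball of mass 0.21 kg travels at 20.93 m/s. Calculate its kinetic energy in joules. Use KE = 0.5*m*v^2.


KE = 0.5 * m * v^2
KE = 0.5 * 0.21 * 20.93^2
KE = 0.5 * 0.21 * 438.0649 = 45.9968 J

45.9968 J


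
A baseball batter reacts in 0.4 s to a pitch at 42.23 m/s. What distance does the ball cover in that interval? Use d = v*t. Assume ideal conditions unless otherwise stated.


d = v * t
d = 42.23 * 0.4
d = 16.892 m

16.892 m


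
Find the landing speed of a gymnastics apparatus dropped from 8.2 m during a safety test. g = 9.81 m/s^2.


v = sqrt(2 * g * h)
v = sqrt(2 * 9.81 * 8.2)
v = sqrt(160.884) = 12.684 m/s

12.684 m/s


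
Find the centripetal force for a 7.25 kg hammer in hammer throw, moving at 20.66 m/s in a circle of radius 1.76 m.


Fc = m * v^2 / r
v^2 = 20.66^2 = 426.8356
Fc = 7.25 * 426.8356 / 1.76
Fc = 3094.5581 / 1.76 = 1758.2716 N

1758.2716 N


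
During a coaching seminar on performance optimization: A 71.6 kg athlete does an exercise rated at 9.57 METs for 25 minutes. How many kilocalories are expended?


kcal = MET * mass * time_hr
Convert time: 25 min = 0.4167 hr
kcal = 9.57 * 71.6 * 0.4167
kcal = 285.505 kcal

285.505 kcal


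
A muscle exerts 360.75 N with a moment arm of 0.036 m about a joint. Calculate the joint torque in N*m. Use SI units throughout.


tau = F * d
tau = 360.75 * 0.036
tau = 12.987 N*m

12.987 N*m


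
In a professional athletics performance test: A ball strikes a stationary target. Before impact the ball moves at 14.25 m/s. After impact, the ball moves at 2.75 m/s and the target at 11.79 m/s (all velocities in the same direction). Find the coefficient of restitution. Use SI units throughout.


e = (v2_after - v1_after) / (v1_before - v2_before)
Numerator = 11.79 - 2.75 = 9.04
Denominator = 14.25 - 0 = 14.25
e = 9.04 / 14.25 = 0.6344

0.6344


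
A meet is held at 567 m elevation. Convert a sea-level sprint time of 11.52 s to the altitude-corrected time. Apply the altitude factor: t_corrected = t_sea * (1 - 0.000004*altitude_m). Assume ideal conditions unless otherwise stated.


Correction factor = 1 - 0.000004 * 567 = 0.997732
t_corrected = t_sea * factor = 11.52 * 0.997732
t_corrected = 11.4939 s

11.4939 s


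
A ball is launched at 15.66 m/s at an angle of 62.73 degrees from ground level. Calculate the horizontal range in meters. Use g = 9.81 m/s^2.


R = v^2 * sin(2*theta) / g
Convert angle to radians: theta = 62.73 deg = 1.0948 rad
sin(2*theta) = sin(2.1897) = 0.8145
R = 15.66^2 * 0.8145 / 9.81
R = 245.2356 * 0.8145 / 9.81 = 20.3618 m

20.3618 m


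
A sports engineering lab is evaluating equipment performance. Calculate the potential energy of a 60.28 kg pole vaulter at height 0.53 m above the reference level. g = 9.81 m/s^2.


PE = m * g * h
PE = 60.28 * 9.81 * 0.53
PE = 591.3468 * 0.53 = 313.4138 J

313.4138 J


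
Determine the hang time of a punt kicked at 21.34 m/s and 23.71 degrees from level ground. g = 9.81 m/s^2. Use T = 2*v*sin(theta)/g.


T = 2*v*sin(theta)/g
sin(theta) = sin(23.71 deg) = 0.4021
T = 2*21.34*0.4021 / 9.81
T = 17.162 / 9.81 = 1.7494 s

1.7494 s


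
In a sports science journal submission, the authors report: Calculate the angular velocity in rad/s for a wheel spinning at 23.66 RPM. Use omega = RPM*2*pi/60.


omega = RPM * 2 * pi / 60
omega = 23.66 * 2 * 3.14159 / 60
omega = 148.6602 / 60 = 2.4777 rad/s

2.4777 rad/s


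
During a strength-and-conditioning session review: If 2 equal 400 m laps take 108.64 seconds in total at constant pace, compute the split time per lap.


Split time = total_time / n_laps = 108.64 / 2
Split time = 54.32 s per lap

54.32 s


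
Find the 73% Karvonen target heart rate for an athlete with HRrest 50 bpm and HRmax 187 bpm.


Target = HRrest + pct*(HRmax - HRrest)
Heart rate reserve = HRmax - HRrest = 187 - 50 = 137 bpm
Fraction = 73% = 0.73
Target = 50 + 0.73 * 137
Target = 50 + 100.01 = 150.01 bpm

150.01 bpm


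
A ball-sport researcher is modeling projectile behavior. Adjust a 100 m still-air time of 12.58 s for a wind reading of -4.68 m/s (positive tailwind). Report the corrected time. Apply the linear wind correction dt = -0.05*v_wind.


dt = -0.05 * v_wind = -0.05 * -4.68 = 0.234 s
t_corrected = t_still + dt = 12.58 + (0.234)
t_corrected = 12.814 s

12.814 s


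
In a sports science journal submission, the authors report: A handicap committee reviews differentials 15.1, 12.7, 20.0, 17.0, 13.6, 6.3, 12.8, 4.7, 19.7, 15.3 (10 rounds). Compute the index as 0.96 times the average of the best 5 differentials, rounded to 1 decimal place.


All differentials: 15.1, 12.7, 20.0, 17.0, 13.6, 6.3, 12.8, 4.7, 19.7, 15.3
Sorted: 4.7, 6.3, 12.7, 12.8, 13.6, 15.1, 15.3, 17.0, 19.7, 20.0
Best 5: 4.7, 6.3, 12.7, 12.8, 13.6
Average of best = 50.1 / 5 = 10.02
Raw index = 10.02 * 0.96 = 9.6192
Handicap index = round(9.6192, 1) = 9.6

9.6


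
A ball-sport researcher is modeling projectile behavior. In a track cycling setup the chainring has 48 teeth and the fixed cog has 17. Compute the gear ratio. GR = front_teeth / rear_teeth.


GR = front_teeth / rear_teeth
GR = 48 / 17
GR = 2.8235

2.8235


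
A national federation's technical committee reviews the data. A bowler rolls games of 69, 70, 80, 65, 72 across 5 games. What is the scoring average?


Average = sum / n
Sum = 356
Average = 356 / 5 = 71.2

71.2


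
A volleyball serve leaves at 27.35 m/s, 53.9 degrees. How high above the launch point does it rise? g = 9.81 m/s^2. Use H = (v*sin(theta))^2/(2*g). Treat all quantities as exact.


H = (v*sin(theta))^2 / (2*g)
vy = v*sin(theta) = 27.35 * sin(53.9 deg) = 22.0985 m/s
H = vy^2 / (2*g) = 488.3447 / (2*9.81)
H = 488.3447 / 19.62 = 24.8901 m

24.8901 m


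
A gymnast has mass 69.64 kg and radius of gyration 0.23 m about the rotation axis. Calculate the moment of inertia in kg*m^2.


I = m * k^2
I = 69.64 * 0.23^2
I = 69.64 * 0.0529 = 3.684 kg*m^2

3.684 kg*m^2


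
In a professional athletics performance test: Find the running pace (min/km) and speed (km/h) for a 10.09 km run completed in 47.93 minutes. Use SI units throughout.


Pace = time / distance = 47.93 min / 10.09 km = 4.7502 min/km
Speed = distance / time_in_hours = 10.09 / 0.7988 hr
Speed = 12.6309 km/h

4.7502 min/km, 12.6309 km/h


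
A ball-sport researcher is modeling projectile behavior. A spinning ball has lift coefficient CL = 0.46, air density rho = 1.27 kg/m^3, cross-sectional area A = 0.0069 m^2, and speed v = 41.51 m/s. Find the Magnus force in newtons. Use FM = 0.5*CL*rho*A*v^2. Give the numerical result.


FM = 0.5 * CL * rho * A * v^2
FM = 0.5 * 0.46 * 1.27 * 0.0069 * 41.51^2
v^2 = 1723.0801
FM = 0.5 * 0.46 * 1.27 * 0.0069 * 1723.0801 = 3.4729 N

3.4729 N


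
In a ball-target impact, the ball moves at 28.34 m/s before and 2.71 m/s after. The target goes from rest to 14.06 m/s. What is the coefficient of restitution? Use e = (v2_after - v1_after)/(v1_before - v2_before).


e = (v2_after - v1_after) / (v1_before - v2_before)
Numerator = 14.06 - 2.71 = 11.35
Denominator = 28.34 - 0 = 28.34
e = 11.35 / 28.34 = 0.4005

0.4005


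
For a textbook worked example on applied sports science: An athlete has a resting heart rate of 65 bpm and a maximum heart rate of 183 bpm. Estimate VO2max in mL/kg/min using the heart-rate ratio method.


VO2max = 15.3 * HRmax / HRrest
VO2max = 15.3 * 183 / 65
VO2max = 2799.9 / 65 = 43.0754 mL/kg/min

43.0754 mL/kg/min


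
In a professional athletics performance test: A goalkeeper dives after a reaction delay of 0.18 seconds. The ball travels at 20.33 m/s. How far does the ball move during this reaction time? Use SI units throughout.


d = v * t
d = 20.33 * 0.18
d = 3.6594 m

3.6594 m


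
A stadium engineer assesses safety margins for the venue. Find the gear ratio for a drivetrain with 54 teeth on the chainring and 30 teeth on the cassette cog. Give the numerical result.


GR = front_teeth / rear_teeth
GR = 54 / 30
GR = 1.8

1.8


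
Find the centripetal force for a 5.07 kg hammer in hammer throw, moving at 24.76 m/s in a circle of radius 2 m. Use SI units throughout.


Fc = m * v^2 / r
v^2 = 24.76^2 = 613.0576
Fc = 5.07 * 613.0576 / 2
Fc = 3108.202 / 2 = 1554.101 N

1554.101 N


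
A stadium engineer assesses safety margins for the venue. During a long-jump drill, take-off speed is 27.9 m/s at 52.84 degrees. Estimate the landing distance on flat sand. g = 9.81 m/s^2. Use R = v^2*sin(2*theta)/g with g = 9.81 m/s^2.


R = v^2 * sin(2*theta) / g
Convert angle to radians: theta = 52.84 deg = 0.9222 rad
sin(2*theta) = sin(1.8445) = 0.9628
R = 27.9^2 * 0.9628 / 9.81
R = 778.41 * 0.9628 / 9.81 = 76.3958 m

76.3958 m


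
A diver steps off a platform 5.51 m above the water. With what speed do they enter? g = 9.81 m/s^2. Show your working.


v = sqrt(2 * g * h)
v = sqrt(2 * 9.81 * 5.51)
v = sqrt(108.1062) = 10.3974 m/s

10.3974 m/s


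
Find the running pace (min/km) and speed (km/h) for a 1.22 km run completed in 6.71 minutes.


Pace = time / distance = 6.71 min / 1.22 km = 5.5 min/km
Speed = distance / time_in_hours = 1.22 / 0.1118 hr
Speed = 10.9091 km/h

5.5 min/km, 10.9091 km/h


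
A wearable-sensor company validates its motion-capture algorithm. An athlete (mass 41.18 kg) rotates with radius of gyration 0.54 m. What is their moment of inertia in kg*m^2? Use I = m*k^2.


I = m * k^2
I = 41.18 * 0.54^2
I = 41.18 * 0.2916 = 12.0081 kg*m^2

12.0081 kg*m^2


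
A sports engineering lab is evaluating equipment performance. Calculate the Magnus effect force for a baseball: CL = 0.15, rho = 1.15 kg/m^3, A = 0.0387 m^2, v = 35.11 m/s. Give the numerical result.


FM = 0.5 * CL * rho * A * v^2
FM = 0.5 * 0.15 * 1.15 * 0.0387 * 35.11^2
v^2 = 1232.7121
FM = 0.5 * 0.15 * 1.15 * 0.0387 * 1232.7121 = 4.1146 N

4.1146 N


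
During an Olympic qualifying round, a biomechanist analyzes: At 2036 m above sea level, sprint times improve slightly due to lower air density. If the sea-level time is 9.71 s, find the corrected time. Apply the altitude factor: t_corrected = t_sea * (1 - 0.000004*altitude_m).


Correction factor = 1 - 0.000004 * 2036 = 0.991856
t_corrected = t_sea * factor = 9.71 * 0.991856
t_corrected = 9.6309 s

9.6309 s


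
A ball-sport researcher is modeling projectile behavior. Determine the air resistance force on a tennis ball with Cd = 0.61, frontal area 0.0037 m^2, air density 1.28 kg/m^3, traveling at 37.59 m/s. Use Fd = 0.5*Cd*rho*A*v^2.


Fd = 0.5 * Cd * rho * A * v^2
Fd = 0.5 * 0.61 * 1.28 * 0.0037 * 37.59^2
v^2 = 1413.0081
Fd = 0.5 * 0.61 * 1.28 * 0.0037 * 1413.0081 = 2.0411 N

2.0411 N


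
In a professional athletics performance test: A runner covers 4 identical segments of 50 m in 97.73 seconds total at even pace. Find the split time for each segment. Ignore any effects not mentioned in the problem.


Split time = total_time / n_laps = 97.73 / 4
Split time = 24.4325 s per lap

24.4325 s


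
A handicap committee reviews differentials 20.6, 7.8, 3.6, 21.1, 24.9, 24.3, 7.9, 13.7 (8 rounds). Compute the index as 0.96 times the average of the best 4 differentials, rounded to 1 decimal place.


All differentials: 20.6, 7.8, 3.6, 21.1, 24.9, 24.3, 7.9, 13.7
Sorted: 3.6, 7.8, 7.9, 13.7, 20.6, 21.1, 24.3, 24.9
Best 4: 3.6, 7.8, 7.9, 13.7
Average of best = 33 / 4 = 8.25
Raw index = 8.25 * 0.96 = 7.92
Handicap index = round(7.92, 1) = 7.9

7.9


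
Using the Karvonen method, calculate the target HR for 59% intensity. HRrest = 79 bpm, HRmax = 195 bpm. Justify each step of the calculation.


Target = HRrest + pct*(HRmax - HRrest)
Heart rate reserve = HRmax - HRrest = 195 - 79 = 116 bpm
Fraction = 59% = 0.59
Target = 79 + 0.59 * 116
Target = 79 + 68.44 = 147.44 bpm

147.44 bpm


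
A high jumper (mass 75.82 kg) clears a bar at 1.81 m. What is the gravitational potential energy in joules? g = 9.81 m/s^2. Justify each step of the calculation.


PE = m * g * h
PE = 75.82 * 9.81 * 1.81
PE = 743.7942 * 1.81 = 1346.2675 J

1346.2675 J
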